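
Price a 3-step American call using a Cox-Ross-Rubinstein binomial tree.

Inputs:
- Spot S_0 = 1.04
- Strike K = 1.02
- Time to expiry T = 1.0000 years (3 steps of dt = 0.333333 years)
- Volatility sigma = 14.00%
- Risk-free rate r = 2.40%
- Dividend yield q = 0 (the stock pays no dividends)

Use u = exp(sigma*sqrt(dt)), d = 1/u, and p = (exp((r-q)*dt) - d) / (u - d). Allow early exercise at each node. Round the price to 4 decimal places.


dt = T/N = 0.333333
u = exp(sigma*sqrt(dt)) = 1.084186; d = 1/u = 0.922351
p = (exp((r-q)*dt) - d) / (u - d) = 0.529435
Discount per step: exp(-r*dt) = 0.992032
Stock lattice S(k, i) with i counting down-moves:
  k=0: S(0,0) = 1.0400
  k=1: S(1,0) = 1.1276; S(1,1) = 0.9592
  k=2: S(2,0) = 1.2225; S(2,1) = 1.0400; S(2,2) = 0.8848
  k=3: S(3,0) = 1.3254; S(3,1) = 1.1276; S(3,2) = 0.9592; S(3,3) = 0.8161
Terminal payoffs V(N, i) = max(S_T - K, 0):
  V(3,0) = 0.305391; V(3,1) = 0.107553; V(3,2) = 0.000000; V(3,3) = 0.000000
Backward induction: V(k, i) = exp(-r*dt) * [p * V(k+1, i) + (1-p) * V(k+1, i+1)]; then take max(V_cont, immediate exercise) for American.
  V(2,0) = exp(-r*dt) * [p*0.305391 + (1-p)*0.107553] = 0.210604; exercise = 0.202477; V(2,0) = max -> 0.210604
  V(2,1) = exp(-r*dt) * [p*0.107553 + (1-p)*0.000000] = 0.056489; exercise = 0.020000; V(2,1) = max -> 0.056489
  V(2,2) = exp(-r*dt) * [p*0.000000 + (1-p)*0.000000] = 0.000000; exercise = 0.000000; V(2,2) = max -> 0.000000
  V(1,0) = exp(-r*dt) * [p*0.210604 + (1-p)*0.056489] = 0.136983; exercise = 0.107553; V(1,0) = max -> 0.136983
  V(1,1) = exp(-r*dt) * [p*0.056489 + (1-p)*0.000000] = 0.029669; exercise = 0.000000; V(1,1) = max -> 0.029669
  V(0,0) = exp(-r*dt) * [p*0.136983 + (1-p)*0.029669] = 0.085795; exercise = 0.020000; V(0,0) = max -> 0.085795

Answer: Price = V(0,0) = 0.0858


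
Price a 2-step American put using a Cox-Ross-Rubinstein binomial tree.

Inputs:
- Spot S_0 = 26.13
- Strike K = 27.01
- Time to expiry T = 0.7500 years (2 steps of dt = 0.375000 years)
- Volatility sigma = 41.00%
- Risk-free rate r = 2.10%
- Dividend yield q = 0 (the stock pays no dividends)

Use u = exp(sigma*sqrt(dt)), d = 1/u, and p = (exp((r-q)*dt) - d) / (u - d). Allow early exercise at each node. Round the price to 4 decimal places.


Answer: Price = V(0,0) = 3.8400

Derivation:
dt = T/N = 0.375000
u = exp(sigma*sqrt(dt)) = 1.285404; d = 1/u = 0.777966
p = (exp((r-q)*dt) - d) / (u - d) = 0.453140
Discount per step: exp(-r*dt) = 0.992156
Stock lattice S(k, i) with i counting down-moves:
  k=0: S(0,0) = 26.1300
  k=1: S(1,0) = 33.5876; S(1,1) = 20.3282
  k=2: S(2,0) = 43.1736; S(2,1) = 26.1300; S(2,2) = 15.8147
Terminal payoffs V(N, i) = max(K - S_T, 0):
  V(2,0) = 0.000000; V(2,1) = 0.880000; V(2,2) = 11.195319
Backward induction: V(k, i) = exp(-r*dt) * [p * V(k+1, i) + (1-p) * V(k+1, i+1)]; then take max(V_cont, immediate exercise) for American.
  V(1,0) = exp(-r*dt) * [p*0.000000 + (1-p)*0.880000] = 0.477462; exercise = 0.000000; V(1,0) = max -> 0.477462
  V(1,1) = exp(-r*dt) * [p*0.880000 + (1-p)*11.195319] = 6.469885; exercise = 6.681753; V(1,1) = max -> 6.681753
  V(0,0) = exp(-r*dt) * [p*0.477462 + (1-p)*6.681753] = 3.839982; exercise = 0.880000; V(0,0) = max -> 3.839982


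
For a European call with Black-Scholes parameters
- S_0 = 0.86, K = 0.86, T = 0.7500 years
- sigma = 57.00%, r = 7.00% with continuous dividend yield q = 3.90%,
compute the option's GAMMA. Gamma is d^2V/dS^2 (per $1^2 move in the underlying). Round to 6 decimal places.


Answer: Gamma = 0.874066

Derivation:
d1 = 0.2939168673; d2 = -0.1997176129
phi(d1) = 0.3820773914; exp(-qT) = 0.9711736407; exp(-rT) = 0.9488543211
Gamma = exp(-qT) * phi(d1) / (S * sigma * sqrt(T)) = 0.9711736407 * 0.3820773914 / (0.8600 * 0.5700 * 0.8660254038) = 0.874066


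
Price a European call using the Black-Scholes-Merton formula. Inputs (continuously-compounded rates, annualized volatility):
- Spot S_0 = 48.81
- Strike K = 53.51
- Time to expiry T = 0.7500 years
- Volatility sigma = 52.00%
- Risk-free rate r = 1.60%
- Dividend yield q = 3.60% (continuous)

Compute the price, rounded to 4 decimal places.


d1 = (ln(S/K) + (r - q + 0.5*sigma^2) * T) / (sigma * sqrt(T)) = -0.01228722
d2 = d1 - sigma * sqrt(T) = -0.46262043
exp(-rT) = 0.98807171; exp(-qT) = 0.97336124
C = S_0 * exp(-qT) * N(d1) - K * exp(-rT) * N(d2)
N(d1) = 0.49509823; N(d2) = 0.32181823
C = 48.8100 * 0.97336124 * 0.49509823 - 53.5100 * 0.98807171 * 0.32181823 = 6.5069

Answer: Price = 6.5069


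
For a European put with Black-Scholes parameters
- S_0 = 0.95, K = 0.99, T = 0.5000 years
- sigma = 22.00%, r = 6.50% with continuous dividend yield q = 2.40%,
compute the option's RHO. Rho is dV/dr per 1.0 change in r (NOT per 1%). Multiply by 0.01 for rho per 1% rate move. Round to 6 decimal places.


Answer: Rho = -0.279646

Derivation:
d1 = -0.0555590417; d2 = -0.2111225336
phi(d1) = 0.3983270264; exp(-qT) = 0.9880717129; exp(-rT) = 0.9680224498
N(-d2) = 0.5836041714
Rho = -K*T*exp(-rT)*N(-d2) = -0.9900 * 0.5000 * 0.9680224498 * 0.5836041714 = -0.279646


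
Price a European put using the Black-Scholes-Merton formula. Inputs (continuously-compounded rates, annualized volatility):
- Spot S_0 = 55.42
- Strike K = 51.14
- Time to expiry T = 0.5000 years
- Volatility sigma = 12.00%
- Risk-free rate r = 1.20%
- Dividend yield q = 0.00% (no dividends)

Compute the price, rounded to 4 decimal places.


Answer: Price = 0.3624

Derivation:
d1 = (ln(S/K) + (r - q + 0.5*sigma^2) * T) / (sigma * sqrt(T)) = 1.06034869
d2 = d1 - sigma * sqrt(T) = 0.97549587
exp(-rT) = 0.99401796; exp(-qT) = 1.00000000
P = K * exp(-rT) * N(-d2) - S_0 * exp(-qT) * N(-d1)
N(-d1) = 0.14449300; N(-d2) = 0.16465717
P = 51.1400 * 0.99401796 * 0.16465717 - 55.4200 * 1.00000000 * 0.14449300 = 0.3624


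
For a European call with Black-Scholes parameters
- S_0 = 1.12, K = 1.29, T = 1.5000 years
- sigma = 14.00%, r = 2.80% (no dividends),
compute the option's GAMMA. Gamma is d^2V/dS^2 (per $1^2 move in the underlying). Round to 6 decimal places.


Answer: Gamma = 1.839242

Derivation:
d1 = -0.4934761461; d2 = -0.6649404281
phi(d1) = 0.3532080967; exp(-qT) = 1.0000000000; exp(-rT) = 0.9588697806
Gamma = exp(-qT) * phi(d1) / (S * sigma * sqrt(T)) = 1.0000000000 * 0.3532080967 / (1.1200 * 0.1400 * 1.2247448714) = 1.839242


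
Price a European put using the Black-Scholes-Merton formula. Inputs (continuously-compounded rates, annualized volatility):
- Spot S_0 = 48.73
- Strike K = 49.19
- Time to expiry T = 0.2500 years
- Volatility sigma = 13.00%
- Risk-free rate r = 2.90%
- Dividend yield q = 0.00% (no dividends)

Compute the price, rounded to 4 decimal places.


Answer: Price = 1.3178

Derivation:
d1 = (ln(S/K) + (r - q + 0.5*sigma^2) * T) / (sigma * sqrt(T)) = -0.00050760
d2 = d1 - sigma * sqrt(T) = -0.06550760
exp(-rT) = 0.99277622; exp(-qT) = 1.00000000
P = K * exp(-rT) * N(-d2) - S_0 * exp(-qT) * N(-d1)
N(-d1) = 0.50020250; N(-d2) = 0.52611507
P = 49.1900 * 0.99277622 * 0.52611507 - 48.7300 * 1.00000000 * 0.50020250 = 1.3178


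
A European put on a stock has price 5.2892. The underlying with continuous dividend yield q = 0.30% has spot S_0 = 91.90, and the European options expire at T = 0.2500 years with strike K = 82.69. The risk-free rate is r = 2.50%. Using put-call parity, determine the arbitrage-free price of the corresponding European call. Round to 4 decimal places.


Put-call parity: C - P = S_0 * exp(-qT) - K * exp(-rT).
S_0 * exp(-qT) = 91.9000 * 0.99925028 = 91.83110084
K * exp(-rT) = 82.6900 * 0.99376949 = 82.17479918
C = P + S*exp(-qT) - K*exp(-rT)
C = 5.2892 + 91.83110084 - 82.17479918 = 14.9455

Answer: Call price = 14.9455


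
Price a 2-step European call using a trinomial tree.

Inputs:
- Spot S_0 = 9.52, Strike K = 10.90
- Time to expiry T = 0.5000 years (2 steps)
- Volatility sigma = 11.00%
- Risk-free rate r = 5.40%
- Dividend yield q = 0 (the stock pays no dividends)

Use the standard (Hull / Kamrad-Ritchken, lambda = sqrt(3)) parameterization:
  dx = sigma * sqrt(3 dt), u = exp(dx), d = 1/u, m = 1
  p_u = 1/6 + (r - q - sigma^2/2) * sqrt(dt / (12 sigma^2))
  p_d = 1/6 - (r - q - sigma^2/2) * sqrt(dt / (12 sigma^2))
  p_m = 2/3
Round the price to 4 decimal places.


dt = T/N = 0.250000; dx = sigma*sqrt(3*dt) = 0.095263
u = exp(dx) = 1.099948; d = 1/u = 0.909134
p_u = 0.229585, p_m = 0.666667, p_d = 0.103749
Discount per step: exp(-r*dt) = 0.986591
Stock lattice S(k, j) with j the centered position index:
  k=0: S(0,+0) = 9.5200
  k=1: S(1,-1) = 8.6550; S(1,+0) = 9.5200; S(1,+1) = 10.4715
  k=2: S(2,-2) = 7.8685; S(2,-1) = 8.6550; S(2,+0) = 9.5200; S(2,+1) = 10.4715; S(2,+2) = 11.5181
Terminal payoffs V(N, j) = max(S_T - K, 0):
  V(2,-2) = 0.000000; V(2,-1) = 0.000000; V(2,+0) = 0.000000; V(2,+1) = 0.000000; V(2,+2) = 0.618108
Backward induction: V(k, j) = exp(-r*dt) * [p_u * V(k+1, j+1) + p_m * V(k+1, j) + p_d * V(k+1, j-1)]
  V(1,-1) = exp(-r*dt) * [p_u*0.000000 + p_m*0.000000 + p_d*0.000000] = 0.000000
  V(1,+0) = exp(-r*dt) * [p_u*0.000000 + p_m*0.000000 + p_d*0.000000] = 0.000000
  V(1,+1) = exp(-r*dt) * [p_u*0.618108 + p_m*0.000000 + p_d*0.000000] = 0.140005
  V(0,+0) = exp(-r*dt) * [p_u*0.140005 + p_m*0.000000 + p_d*0.000000] = 0.031712

Answer: Price = V(0,0) = 0.0317


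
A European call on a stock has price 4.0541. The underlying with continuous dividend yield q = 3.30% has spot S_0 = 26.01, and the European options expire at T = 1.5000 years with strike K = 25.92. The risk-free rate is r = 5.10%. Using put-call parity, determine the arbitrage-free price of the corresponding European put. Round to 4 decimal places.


Answer: Put price = 3.3113

Derivation:
Put-call parity: C - P = S_0 * exp(-qT) - K * exp(-rT).
S_0 * exp(-qT) = 26.0100 * 0.95170516 = 24.75385116
K * exp(-rT) = 25.9200 * 0.92635291 = 24.01106754
P = C - S*exp(-qT) + K*exp(-rT)
P = 4.0541 - 24.75385116 + 24.01106754 = 3.3113


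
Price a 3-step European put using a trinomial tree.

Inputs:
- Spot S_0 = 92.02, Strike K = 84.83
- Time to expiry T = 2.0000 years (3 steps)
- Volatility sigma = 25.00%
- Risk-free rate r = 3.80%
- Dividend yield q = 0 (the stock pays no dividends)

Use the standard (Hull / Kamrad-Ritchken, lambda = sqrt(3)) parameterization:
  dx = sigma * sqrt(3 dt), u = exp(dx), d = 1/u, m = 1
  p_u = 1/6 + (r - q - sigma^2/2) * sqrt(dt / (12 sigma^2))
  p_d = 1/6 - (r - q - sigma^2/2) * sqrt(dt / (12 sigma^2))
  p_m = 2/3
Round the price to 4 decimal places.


Answer: Price = V(0,0) = 6.3360

Derivation:
dt = T/N = 0.666667; dx = sigma*sqrt(3*dt) = 0.353553
u = exp(dx) = 1.424119; d = 1/u = 0.702189
p_u = 0.173031, p_m = 0.666667, p_d = 0.160303
Discount per step: exp(-r*dt) = 0.974985
Stock lattice S(k, j) with j the centered position index:
  k=0: S(0,+0) = 92.0200
  k=1: S(1,-1) = 64.6154; S(1,+0) = 92.0200; S(1,+1) = 131.0474
  k=2: S(2,-2) = 45.3722; S(2,-1) = 64.6154; S(2,+0) = 92.0200; S(2,+1) = 131.0474; S(2,+2) = 186.6271
  k=3: S(3,-3) = 31.8598; S(3,-2) = 45.3722; S(3,-1) = 64.6154; S(3,+0) = 92.0200; S(3,+1) = 131.0474; S(3,+2) = 186.6271; S(3,+3) = 265.7793
Terminal payoffs V(N, j) = max(K - S_T, 0):
  V(3,-3) = 52.970176; V(3,-2) = 39.457819; V(3,-1) = 20.214614; V(3,+0) = 0.000000; V(3,+1) = 0.000000; V(3,+2) = 0.000000; V(3,+3) = 0.000000
Backward induction: V(k, j) = exp(-r*dt) * [p_u * V(k+1, j+1) + p_m * V(k+1, j) + p_d * V(k+1, j-1)]
  V(2,-2) = exp(-r*dt) * [p_u*20.214614 + p_m*39.457819 + p_d*52.970176] = 37.336287
  V(2,-1) = exp(-r*dt) * [p_u*0.000000 + p_m*20.214614 + p_d*39.457819] = 19.306265
  V(2,+0) = exp(-r*dt) * [p_u*0.000000 + p_m*0.000000 + p_d*20.214614] = 3.159397
  V(2,+1) = exp(-r*dt) * [p_u*0.000000 + p_m*0.000000 + p_d*0.000000] = 0.000000
  V(2,+2) = exp(-r*dt) * [p_u*0.000000 + p_m*0.000000 + p_d*0.000000] = 0.000000
  V(1,-1) = exp(-r*dt) * [p_u*3.159397 + p_m*19.306265 + p_d*37.336287] = 18.917264
  V(1,+0) = exp(-r*dt) * [p_u*0.000000 + p_m*3.159397 + p_d*19.306265] = 5.071005
  V(1,+1) = exp(-r*dt) * [p_u*0.000000 + p_m*0.000000 + p_d*3.159397] = 0.493791
  V(0,+0) = exp(-r*dt) * [p_u*0.493791 + p_m*5.071005 + p_d*18.917264] = 6.336036


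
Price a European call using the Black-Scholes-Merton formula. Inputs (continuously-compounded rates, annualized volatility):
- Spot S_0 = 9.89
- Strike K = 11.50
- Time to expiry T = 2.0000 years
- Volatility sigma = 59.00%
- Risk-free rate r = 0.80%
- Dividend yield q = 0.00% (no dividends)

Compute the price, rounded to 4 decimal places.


d1 = (ln(S/K) + (r - q + 0.5*sigma^2) * T) / (sigma * sqrt(T)) = 0.25560965
d2 = d1 - sigma * sqrt(T) = -0.57877636
exp(-rT) = 0.98412732; exp(-qT) = 1.00000000
C = S_0 * exp(-qT) * N(d1) - K * exp(-rT) * N(d2)
N(d1) = 0.60087387; N(d2) = 0.28137004
C = 9.8900 * 1.00000000 * 0.60087387 - 11.5000 * 0.98412732 * 0.28137004 = 2.7582

Answer: Price = 2.7582


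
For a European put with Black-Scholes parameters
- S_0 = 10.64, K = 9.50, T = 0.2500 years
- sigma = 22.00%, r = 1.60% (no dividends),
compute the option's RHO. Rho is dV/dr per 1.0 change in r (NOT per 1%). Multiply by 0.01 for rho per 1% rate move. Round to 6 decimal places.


Answer: Rho = -0.368687

Derivation:
d1 = 1.1216244119; d2 = 1.0116244119
phi(d1) = 0.2126815731; exp(-qT) = 1.0000000000; exp(-rT) = 0.9960079893
N(-d2) = 0.1558588346
Rho = -K*T*exp(-rT)*N(-d2) = -9.5000 * 0.2500 * 0.9960079893 * 0.1558588346 = -0.368687


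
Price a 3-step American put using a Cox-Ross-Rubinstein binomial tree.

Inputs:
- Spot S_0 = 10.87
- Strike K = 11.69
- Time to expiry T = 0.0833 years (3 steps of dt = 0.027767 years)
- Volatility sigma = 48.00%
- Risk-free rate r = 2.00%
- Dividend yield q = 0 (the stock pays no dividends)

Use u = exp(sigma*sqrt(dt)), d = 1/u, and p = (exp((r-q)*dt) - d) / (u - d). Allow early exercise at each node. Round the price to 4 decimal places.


Answer: Price = V(0,0) = 1.0731

Derivation:
dt = T/N = 0.027767
u = exp(sigma*sqrt(dt)) = 1.083270; d = 1/u = 0.923131
p = (exp((r-q)*dt) - d) / (u - d) = 0.483483
Discount per step: exp(-r*dt) = 0.999445
Stock lattice S(k, i) with i counting down-moves:
  k=0: S(0,0) = 10.8700
  k=1: S(1,0) = 11.7751; S(1,1) = 10.0344
  k=2: S(2,0) = 12.7557; S(2,1) = 10.8700; S(2,2) = 9.2631
  k=3: S(3,0) = 13.8178; S(3,1) = 11.7751; S(3,2) = 10.0344; S(3,3) = 8.5511
Terminal payoffs V(N, i) = max(K - S_T, 0):
  V(3,0) = 0.000000; V(3,1) = 0.000000; V(3,2) = 1.655565; V(3,3) = 3.138945
Backward induction: V(k, i) = exp(-r*dt) * [p * V(k+1, i) + (1-p) * V(k+1, i+1)]; then take max(V_cont, immediate exercise) for American.
  V(2,0) = exp(-r*dt) * [p*0.000000 + (1-p)*0.000000] = 0.000000; exercise = 0.000000; V(2,0) = max -> 0.000000
  V(2,1) = exp(-r*dt) * [p*0.000000 + (1-p)*1.655565] = 0.854652; exercise = 0.820000; V(2,1) = max -> 0.854652
  V(2,2) = exp(-r*dt) * [p*1.655565 + (1-p)*3.138945] = 2.420411; exercise = 2.426901; V(2,2) = max -> 2.426901
  V(1,0) = exp(-r*dt) * [p*0.000000 + (1-p)*0.854652] = 0.441197; exercise = 0.000000; V(1,0) = max -> 0.441197
  V(1,1) = exp(-r*dt) * [p*0.854652 + (1-p)*2.426901] = 1.665819; exercise = 1.655565; V(1,1) = max -> 1.665819
  V(0,0) = exp(-r*dt) * [p*0.441197 + (1-p)*1.665819] = 1.073138; exercise = 0.820000; V(0,0) = max -> 1.073138


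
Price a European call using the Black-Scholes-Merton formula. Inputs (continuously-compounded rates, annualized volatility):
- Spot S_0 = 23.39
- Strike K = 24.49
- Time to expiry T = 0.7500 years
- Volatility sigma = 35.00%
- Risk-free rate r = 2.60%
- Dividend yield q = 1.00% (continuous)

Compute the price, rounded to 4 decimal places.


d1 = (ln(S/K) + (r - q + 0.5*sigma^2) * T) / (sigma * sqrt(T)) = 0.03952774
d2 = d1 - sigma * sqrt(T) = -0.26358115
exp(-rT) = 0.98068890; exp(-qT) = 0.99252805
C = S_0 * exp(-qT) * N(d1) - K * exp(-rT) * N(d2)
N(d1) = 0.51576518; N(d2) = 0.39605134
C = 23.3900 * 0.99252805 * 0.51576518 - 24.4900 * 0.98068890 * 0.39605134 = 2.4616

Answer: Price = 2.4616


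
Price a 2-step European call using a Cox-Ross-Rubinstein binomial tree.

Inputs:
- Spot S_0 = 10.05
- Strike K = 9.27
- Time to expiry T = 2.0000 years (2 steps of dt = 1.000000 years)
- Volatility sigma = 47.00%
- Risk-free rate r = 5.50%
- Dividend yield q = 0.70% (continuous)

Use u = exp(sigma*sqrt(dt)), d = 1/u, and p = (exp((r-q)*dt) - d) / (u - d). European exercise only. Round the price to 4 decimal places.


dt = T/N = 1.000000
u = exp(sigma*sqrt(dt)) = 1.599994; d = 1/u = 0.625002
p = (exp((r-q)*dt) - d) / (u - d) = 0.435048
Discount per step: exp(-r*dt) = 0.946485
Stock lattice S(k, i) with i counting down-moves:
  k=0: S(0,0) = 10.0500
  k=1: S(1,0) = 16.0799; S(1,1) = 6.2813
  k=2: S(2,0) = 25.7278; S(2,1) = 10.0500; S(2,2) = 3.9258
Terminal payoffs V(N, i) = max(S_T - K, 0):
  V(2,0) = 16.457813; V(2,1) = 0.780000; V(2,2) = 0.000000
Backward induction: V(k, i) = exp(-r*dt) * [p * V(k+1, i) + (1-p) * V(k+1, i+1)].
  V(1,0) = exp(-r*dt) * [p*16.457813 + (1-p)*0.780000] = 7.193858
  V(1,1) = exp(-r*dt) * [p*0.780000 + (1-p)*0.000000] = 0.321178
  V(0,0) = exp(-r*dt) * [p*7.193858 + (1-p)*0.321178] = 3.133930

Answer: Price = V(0,0) = 3.1339


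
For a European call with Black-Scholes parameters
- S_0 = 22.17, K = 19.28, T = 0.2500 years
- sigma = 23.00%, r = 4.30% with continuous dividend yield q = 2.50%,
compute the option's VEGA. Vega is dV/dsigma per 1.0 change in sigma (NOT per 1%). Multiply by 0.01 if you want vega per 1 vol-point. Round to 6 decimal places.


d1 = 1.3111672561; d2 = 1.1961672561
phi(d1) = 0.1688882003; exp(-qT) = 0.9937694906; exp(-rT) = 0.9893075748
Vega = S * exp(-qT) * phi(d1) * sqrt(T) = 22.1700 * 0.9937694906 * 0.1688882003 * 0.5000000000 = 1.860461

Answer: Vega = 1.860461


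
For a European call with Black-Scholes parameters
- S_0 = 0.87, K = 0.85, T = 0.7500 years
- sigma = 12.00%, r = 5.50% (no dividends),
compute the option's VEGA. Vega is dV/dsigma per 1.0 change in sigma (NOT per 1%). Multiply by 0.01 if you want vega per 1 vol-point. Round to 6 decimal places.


d1 = 0.6726790948; d2 = 0.5687560464
phi(d1) = 0.3181643787; exp(-qT) = 1.0000000000; exp(-rT) = 0.9595892027
Vega = S * exp(-qT) * phi(d1) * sqrt(T) = 0.8700 * 1.0000000000 * 0.3181643787 * 0.8660254038 = 0.239718

Answer: Vega = 0.239718


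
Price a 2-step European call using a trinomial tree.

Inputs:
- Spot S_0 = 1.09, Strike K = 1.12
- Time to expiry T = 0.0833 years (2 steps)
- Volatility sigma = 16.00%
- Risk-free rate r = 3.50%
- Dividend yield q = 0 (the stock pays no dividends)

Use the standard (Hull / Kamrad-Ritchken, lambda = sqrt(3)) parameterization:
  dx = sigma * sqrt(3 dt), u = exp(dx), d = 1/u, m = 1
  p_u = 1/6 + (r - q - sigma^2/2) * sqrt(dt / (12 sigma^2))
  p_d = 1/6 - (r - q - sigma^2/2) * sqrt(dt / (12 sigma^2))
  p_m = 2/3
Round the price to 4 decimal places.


dt = T/N = 0.041650; dx = sigma*sqrt(3*dt) = 0.056557
u = exp(dx) = 1.058187; d = 1/u = 0.945012
p_u = 0.174841, p_m = 0.666667, p_d = 0.158492
Discount per step: exp(-r*dt) = 0.998543
Stock lattice S(k, j) with j the centered position index:
  k=0: S(0,+0) = 1.0900
  k=1: S(1,-1) = 1.0301; S(1,+0) = 1.0900; S(1,+1) = 1.1534
  k=2: S(2,-2) = 0.9734; S(2,-1) = 1.0301; S(2,+0) = 1.0900; S(2,+1) = 1.1534; S(2,+2) = 1.2205
Terminal payoffs V(N, j) = max(S_T - K, 0):
  V(2,-2) = 0.000000; V(2,-1) = 0.000000; V(2,+0) = 0.000000; V(2,+1) = 0.033424; V(2,+2) = 0.100538
Backward induction: V(k, j) = exp(-r*dt) * [p_u * V(k+1, j+1) + p_m * V(k+1, j) + p_d * V(k+1, j-1)]
  V(1,-1) = exp(-r*dt) * [p_u*0.000000 + p_m*0.000000 + p_d*0.000000] = 0.000000
  V(1,+0) = exp(-r*dt) * [p_u*0.033424 + p_m*0.000000 + p_d*0.000000] = 0.005835
  V(1,+1) = exp(-r*dt) * [p_u*0.100538 + p_m*0.033424 + p_d*0.000000] = 0.039803
  V(0,+0) = exp(-r*dt) * [p_u*0.039803 + p_m*0.005835 + p_d*0.000000] = 0.010834

Answer: Price = V(0,0) = 0.0108


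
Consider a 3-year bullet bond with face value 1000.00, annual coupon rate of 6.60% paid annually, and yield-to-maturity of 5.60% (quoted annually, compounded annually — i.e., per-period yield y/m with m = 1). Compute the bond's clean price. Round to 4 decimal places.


Coupon per period c = face * coupon_rate / m = 66.000000
Periods per year m = 1; per-period yield y/m = 0.056000
Number of cashflows N = 3
Cashflows (t years, CF_t, discount factor 1/(1+y/m)^(m*t), PV):
  t = 1.0000: CF_t = 66.000000, DF = 0.946970, PV = 62.500000
  t = 2.0000: CF_t = 66.000000, DF = 0.896752, PV = 59.185606
  t = 3.0000: CF_t = 1066.000000, DF = 0.849197, PV = 905.243573
Price P = sum_t PV_t = 1026.929179

Answer: Price = 1026.9292


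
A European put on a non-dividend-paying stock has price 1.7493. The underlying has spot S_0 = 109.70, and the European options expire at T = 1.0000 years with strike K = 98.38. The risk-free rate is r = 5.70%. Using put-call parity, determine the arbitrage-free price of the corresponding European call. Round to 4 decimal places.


Put-call parity: C - P = S_0 * exp(-qT) - K * exp(-rT).
S_0 * exp(-qT) = 109.7000 * 1.00000000 = 109.70000000
K * exp(-rT) = 98.3800 * 0.94459407 = 92.92916454
C = P + S*exp(-qT) - K*exp(-rT)
C = 1.7493 + 109.70000000 - 92.92916454 = 18.5201

Answer: Call price = 18.5201


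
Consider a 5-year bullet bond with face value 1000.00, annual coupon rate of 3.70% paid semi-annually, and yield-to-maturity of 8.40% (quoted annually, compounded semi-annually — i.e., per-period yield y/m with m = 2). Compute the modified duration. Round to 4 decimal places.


Answer: Modified duration = 4.3733

Derivation:
Coupon per period c = face * coupon_rate / m = 18.500000
Periods per year m = 2; per-period yield y/m = 0.042000
Number of cashflows N = 10
Cashflows (t years, CF_t, discount factor 1/(1+y/m)^(m*t), PV):
  t = 0.5000: CF_t = 18.500000, DF = 0.959693, PV = 17.754319
  t = 1.0000: CF_t = 18.500000, DF = 0.921010, PV = 17.038693
  t = 1.5000: CF_t = 18.500000, DF = 0.883887, PV = 16.351913
  t = 2.0000: CF_t = 18.500000, DF = 0.848260, PV = 15.692815
  t = 2.5000: CF_t = 18.500000, DF = 0.814069, PV = 15.060283
  t = 3.0000: CF_t = 18.500000, DF = 0.781257, PV = 14.453247
  t = 3.5000: CF_t = 18.500000, DF = 0.749766, PV = 13.870678
  t = 4.0000: CF_t = 18.500000, DF = 0.719545, PV = 13.311591
  t = 4.5000: CF_t = 18.500000, DF = 0.690543, PV = 12.775040
  t = 5.0000: CF_t = 1018.500000, DF = 0.662709, PV = 674.969026
Price P = sum_t PV_t = 811.277605
First compute Macaulay numerator sum_t t * PV_t:
  t * PV_t at t = 0.5000: 8.877159
  t * PV_t at t = 1.0000: 17.038693
  t * PV_t at t = 1.5000: 24.527870
  t * PV_t at t = 2.0000: 31.385630
  t * PV_t at t = 2.5000: 37.650708
  t * PV_t at t = 3.0000: 43.359740
  t * PV_t at t = 3.5000: 48.547374
  t * PV_t at t = 4.0000: 53.246365
  t * PV_t at t = 4.5000: 57.487679
  t * PV_t at t = 5.0000: 3374.845130
Macaulay duration D = 3696.966347 / 811.277605 = 4.556968
Modified duration = D / (1 + y/m) = 4.556968 / (1 + 0.042000) = 4.373290


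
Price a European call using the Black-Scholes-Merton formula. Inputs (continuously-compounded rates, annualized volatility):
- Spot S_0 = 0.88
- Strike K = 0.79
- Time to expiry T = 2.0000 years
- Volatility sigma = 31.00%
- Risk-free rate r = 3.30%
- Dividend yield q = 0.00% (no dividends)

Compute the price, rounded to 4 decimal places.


d1 = (ln(S/K) + (r - q + 0.5*sigma^2) * T) / (sigma * sqrt(T)) = 0.61584202
d2 = d1 - sigma * sqrt(T) = 0.17743581
exp(-rT) = 0.93613086; exp(-qT) = 1.00000000
C = S_0 * exp(-qT) * N(d1) - K * exp(-rT) * N(d2)
N(d1) = 0.73100060; N(d2) = 0.57041696
C = 0.8800 * 1.00000000 * 0.73100060 - 0.7900 * 0.93613086 * 0.57041696 = 0.2214

Answer: Price = 0.2214


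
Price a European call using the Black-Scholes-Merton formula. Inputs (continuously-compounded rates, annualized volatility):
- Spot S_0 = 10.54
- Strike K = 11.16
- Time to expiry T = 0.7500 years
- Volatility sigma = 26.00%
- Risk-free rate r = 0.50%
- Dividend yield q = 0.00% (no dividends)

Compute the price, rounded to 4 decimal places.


d1 = (ln(S/K) + (r - q + 0.5*sigma^2) * T) / (sigma * sqrt(T)) = -0.12461179
d2 = d1 - sigma * sqrt(T) = -0.34977840
exp(-rT) = 0.99625702; exp(-qT) = 1.00000000
C = S_0 * exp(-qT) * N(d1) - K * exp(-rT) * N(d2)
N(d1) = 0.45041545; N(d2) = 0.36325251
C = 10.5400 * 1.00000000 * 0.45041545 - 11.1600 * 0.99625702 * 0.36325251 = 0.7087

Answer: Price = 0.7087


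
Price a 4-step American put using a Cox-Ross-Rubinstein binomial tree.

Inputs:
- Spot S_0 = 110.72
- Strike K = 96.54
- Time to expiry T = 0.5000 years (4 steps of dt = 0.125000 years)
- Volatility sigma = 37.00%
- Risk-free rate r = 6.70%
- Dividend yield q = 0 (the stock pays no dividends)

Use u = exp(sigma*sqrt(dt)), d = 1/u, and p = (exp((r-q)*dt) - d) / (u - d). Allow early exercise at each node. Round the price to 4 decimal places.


dt = T/N = 0.125000
u = exp(sigma*sqrt(dt)) = 1.139757; d = 1/u = 0.877380
p = (exp((r-q)*dt) - d) / (u - d) = 0.499397
Discount per step: exp(-r*dt) = 0.991660
Stock lattice S(k, i) with i counting down-moves:
  k=0: S(0,0) = 110.7200
  k=1: S(1,0) = 126.1939; S(1,1) = 97.1435
  k=2: S(2,0) = 143.8303; S(2,1) = 110.7200; S(2,2) = 85.2318
  k=3: S(3,0) = 163.9315; S(3,1) = 126.1939; S(3,2) = 97.1435; S(3,3) = 74.7807
  k=4: S(4,0) = 186.8420; S(4,1) = 143.8303; S(4,2) = 110.7200; S(4,3) = 85.2318; S(4,4) = 65.6111
Terminal payoffs V(N, i) = max(K - S_T, 0):
  V(4,0) = 0.000000; V(4,1) = 0.000000; V(4,2) = 0.000000; V(4,3) = 11.308168; V(4,4) = 30.928862
Backward induction: V(k, i) = exp(-r*dt) * [p * V(k+1, i) + (1-p) * V(k+1, i+1)]; then take max(V_cont, immediate exercise) for American.
  V(3,0) = exp(-r*dt) * [p*0.000000 + (1-p)*0.000000] = 0.000000; exercise = 0.000000; V(3,0) = max -> 0.000000
  V(3,1) = exp(-r*dt) * [p*0.000000 + (1-p)*0.000000] = 0.000000; exercise = 0.000000; V(3,1) = max -> 0.000000
  V(3,2) = exp(-r*dt) * [p*0.000000 + (1-p)*11.308168] = 5.613694; exercise = 0.000000; V(3,2) = max -> 5.613694
  V(3,3) = exp(-r*dt) * [p*11.308168 + (1-p)*30.928862] = 20.954124; exercise = 21.759270; V(3,3) = max -> 21.759270
  V(2,0) = exp(-r*dt) * [p*0.000000 + (1-p)*0.000000] = 0.000000; exercise = 0.000000; V(2,0) = max -> 0.000000
  V(2,1) = exp(-r*dt) * [p*0.000000 + (1-p)*5.613694] = 2.786796; exercise = 0.000000; V(2,1) = max -> 2.786796
  V(2,2) = exp(-r*dt) * [p*5.613694 + (1-p)*21.759270] = 13.581996; exercise = 11.308168; V(2,2) = max -> 13.581996
  V(1,0) = exp(-r*dt) * [p*0.000000 + (1-p)*2.786796] = 1.383444; exercise = 0.000000; V(1,0) = max -> 1.383444
  V(1,1) = exp(-r*dt) * [p*2.786796 + (1-p)*13.581996] = 8.122596; exercise = 0.000000; V(1,1) = max -> 8.122596
  V(0,0) = exp(-r*dt) * [p*1.383444 + (1-p)*8.122596] = 4.717412; exercise = 0.000000; V(0,0) = max -> 4.717412

Answer: Price = V(0,0) = 4.7174


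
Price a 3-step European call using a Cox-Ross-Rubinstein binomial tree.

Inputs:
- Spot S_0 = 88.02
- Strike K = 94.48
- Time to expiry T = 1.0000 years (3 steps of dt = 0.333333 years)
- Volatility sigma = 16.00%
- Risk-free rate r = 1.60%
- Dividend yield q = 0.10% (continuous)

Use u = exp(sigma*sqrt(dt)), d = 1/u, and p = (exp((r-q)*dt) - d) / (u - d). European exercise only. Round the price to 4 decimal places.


Answer: Price = V(0,0) = 3.4934

Derivation:
dt = T/N = 0.333333
u = exp(sigma*sqrt(dt)) = 1.096777; d = 1/u = 0.911762
p = (exp((r-q)*dt) - d) / (u - d) = 0.504015
Discount per step: exp(-r*dt) = 0.994681
Stock lattice S(k, i) with i counting down-moves:
  k=0: S(0,0) = 88.0200
  k=1: S(1,0) = 96.5383; S(1,1) = 80.2533
  k=2: S(2,0) = 105.8810; S(2,1) = 88.0200; S(2,2) = 73.1719
  k=3: S(3,0) = 116.1279; S(3,1) = 96.5383; S(3,2) = 80.2533; S(3,3) = 66.7154
Terminal payoffs V(N, i) = max(S_T - K, 0):
  V(3,0) = 21.647902; V(3,1) = 2.058327; V(3,2) = 0.000000; V(3,3) = 0.000000
Backward induction: V(k, i) = exp(-r*dt) * [p * V(k+1, i) + (1-p) * V(k+1, i+1)].
  V(2,0) = exp(-r*dt) * [p*21.647902 + (1-p)*2.058327] = 11.868299
  V(2,1) = exp(-r*dt) * [p*2.058327 + (1-p)*0.000000] = 1.031909
  V(2,2) = exp(-r*dt) * [p*0.000000 + (1-p)*0.000000] = 0.000000
  V(1,0) = exp(-r*dt) * [p*11.868299 + (1-p)*1.031909] = 6.459071
  V(1,1) = exp(-r*dt) * [p*1.031909 + (1-p)*0.000000] = 0.517331
  V(0,0) = exp(-r*dt) * [p*6.459071 + (1-p)*0.517331] = 3.493376


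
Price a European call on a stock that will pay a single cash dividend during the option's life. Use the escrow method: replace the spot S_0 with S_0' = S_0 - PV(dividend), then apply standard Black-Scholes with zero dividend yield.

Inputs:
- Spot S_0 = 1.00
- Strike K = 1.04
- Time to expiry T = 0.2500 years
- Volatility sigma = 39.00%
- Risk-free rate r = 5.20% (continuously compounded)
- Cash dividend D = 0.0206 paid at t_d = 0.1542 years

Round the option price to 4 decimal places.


PV(D) = D * exp(-r * t_d) = 0.0206 * 0.99201366 = 0.02043548
S_0' = S_0 - PV(D) = 1.0000 - 0.02043548 = 0.97956452
d1 = (ln(S_0'/K) + (r + sigma^2/2)*T) / (sigma*sqrt(T)) = -0.14284814
d2 = d1 - sigma*sqrt(T) = -0.33784814
exp(-rT) = 0.98708414
N(d1) = 0.44320506; N(d2) = 0.36773881
C = S_0' * N(d1) - K * exp(-rT) * N(d2) = 0.97956452 * 0.44320506 - 1.0400 * 0.98708414 * 0.36773881 = 0.0566

Answer: Price = 0.0566


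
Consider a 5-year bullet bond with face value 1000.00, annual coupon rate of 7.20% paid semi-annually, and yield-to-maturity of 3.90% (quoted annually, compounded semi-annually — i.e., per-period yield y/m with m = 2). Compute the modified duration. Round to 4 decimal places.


Coupon per period c = face * coupon_rate / m = 36.000000
Periods per year m = 2; per-period yield y/m = 0.019500
Number of cashflows N = 10
Cashflows (t years, CF_t, discount factor 1/(1+y/m)^(m*t), PV):
  t = 0.5000: CF_t = 36.000000, DF = 0.980873, PV = 35.311427
  t = 1.0000: CF_t = 36.000000, DF = 0.962112, PV = 34.636025
  t = 1.5000: CF_t = 36.000000, DF = 0.943709, PV = 33.973541
  t = 2.0000: CF_t = 36.000000, DF = 0.925659, PV = 33.323728
  t = 2.5000: CF_t = 36.000000, DF = 0.907954, PV = 32.686344
  t = 3.0000: CF_t = 36.000000, DF = 0.890588, PV = 32.061152
  t = 3.5000: CF_t = 36.000000, DF = 0.873553, PV = 31.447917
  t = 4.0000: CF_t = 36.000000, DF = 0.856845, PV = 30.846412
  t = 4.5000: CF_t = 36.000000, DF = 0.840456, PV = 30.256412
  t = 5.0000: CF_t = 1036.000000, DF = 0.824380, PV = 854.058175
Price P = sum_t PV_t = 1148.601134
First compute Macaulay numerator sum_t t * PV_t:
  t * PV_t at t = 0.5000: 17.655714
  t * PV_t at t = 1.0000: 34.636025
  t * PV_t at t = 1.5000: 50.960311
  t * PV_t at t = 2.0000: 66.647456
  t * PV_t at t = 2.5000: 81.715861
  t * PV_t at t = 3.0000: 96.183455
  t * PV_t at t = 3.5000: 110.067711
  t * PV_t at t = 4.0000: 123.385649
  t * PV_t at t = 4.5000: 136.153855
  t * PV_t at t = 5.0000: 4270.290877
Macaulay duration D = 4987.696914 / 1148.601134 = 4.342410
Modified duration = D / (1 + y/m) = 4.342410 / (1 + 0.019500) = 4.259353

Answer: Modified duration = 4.2594


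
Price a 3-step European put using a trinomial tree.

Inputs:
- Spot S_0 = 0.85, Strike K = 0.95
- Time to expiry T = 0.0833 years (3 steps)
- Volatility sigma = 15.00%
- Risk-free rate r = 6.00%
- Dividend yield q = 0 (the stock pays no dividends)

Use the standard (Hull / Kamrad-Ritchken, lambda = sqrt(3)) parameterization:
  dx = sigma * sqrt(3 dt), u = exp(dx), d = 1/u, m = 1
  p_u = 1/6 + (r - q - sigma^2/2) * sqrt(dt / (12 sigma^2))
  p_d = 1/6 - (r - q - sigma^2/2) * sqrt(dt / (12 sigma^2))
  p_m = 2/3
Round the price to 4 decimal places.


dt = T/N = 0.027767; dx = sigma*sqrt(3*dt) = 0.043293
u = exp(dx) = 1.044243; d = 1/u = 0.957631
p_u = 0.182300, p_m = 0.666667, p_d = 0.151033
Discount per step: exp(-r*dt) = 0.998335
Stock lattice S(k, j) with j the centered position index:
  k=0: S(0,+0) = 0.8500
  k=1: S(1,-1) = 0.8140; S(1,+0) = 0.8500; S(1,+1) = 0.8876
  k=2: S(2,-2) = 0.7795; S(2,-1) = 0.8140; S(2,+0) = 0.8500; S(2,+1) = 0.8876; S(2,+2) = 0.9269
  k=3: S(3,-3) = 0.7465; S(3,-2) = 0.7795; S(3,-1) = 0.8140; S(3,+0) = 0.8500; S(3,+1) = 0.8876; S(3,+2) = 0.9269; S(3,+3) = 0.9679
Terminal payoffs V(N, j) = max(K - S_T, 0):
  V(3,-3) = 0.203528; V(3,-2) = 0.170501; V(3,-1) = 0.136014; V(3,+0) = 0.100000; V(3,+1) = 0.062393; V(3,+2) = 0.023122; V(3,+3) = 0.000000
Backward induction: V(k, j) = exp(-r*dt) * [p_u * V(k+1, j+1) + p_m * V(k+1, j) + p_d * V(k+1, j-1)]
  V(2,-2) = exp(-r*dt) * [p_u*0.136014 + p_m*0.170501 + p_d*0.203528] = 0.168921
  V(2,-1) = exp(-r*dt) * [p_u*0.100000 + p_m*0.136014 + p_d*0.170501] = 0.134433
  V(2,+0) = exp(-r*dt) * [p_u*0.062393 + p_m*0.100000 + p_d*0.136014] = 0.098419
  V(2,+1) = exp(-r*dt) * [p_u*0.023122 + p_m*0.062393 + p_d*0.100000] = 0.060813
  V(2,+2) = exp(-r*dt) * [p_u*0.000000 + p_m*0.023122 + p_d*0.062393] = 0.024797
  V(1,-1) = exp(-r*dt) * [p_u*0.098419 + p_m*0.134433 + p_d*0.168921] = 0.132855
  V(1,+0) = exp(-r*dt) * [p_u*0.060813 + p_m*0.098419 + p_d*0.134433] = 0.096841
  V(1,+1) = exp(-r*dt) * [p_u*0.024797 + p_m*0.060813 + p_d*0.098419] = 0.059827
  V(0,+0) = exp(-r*dt) * [p_u*0.059827 + p_m*0.096841 + p_d*0.132855] = 0.095374

Answer: Price = V(0,0) = 0.0954


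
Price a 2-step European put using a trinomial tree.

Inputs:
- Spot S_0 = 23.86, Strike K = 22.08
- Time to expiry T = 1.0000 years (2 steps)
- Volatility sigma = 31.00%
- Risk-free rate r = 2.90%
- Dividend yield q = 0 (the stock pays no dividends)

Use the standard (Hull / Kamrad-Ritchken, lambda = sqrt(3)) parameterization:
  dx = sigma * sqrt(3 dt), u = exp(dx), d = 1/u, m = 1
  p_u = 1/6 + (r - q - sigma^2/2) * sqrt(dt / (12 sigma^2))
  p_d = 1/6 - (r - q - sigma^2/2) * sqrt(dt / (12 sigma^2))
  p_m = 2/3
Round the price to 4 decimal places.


Answer: Price = V(0,0) = 1.6770

Derivation:
dt = T/N = 0.500000; dx = sigma*sqrt(3*dt) = 0.379671
u = exp(dx) = 1.461803; d = 1/u = 0.684086
p_u = 0.154123, p_m = 0.666667, p_d = 0.179210
Discount per step: exp(-r*dt) = 0.985605
Stock lattice S(k, j) with j the centered position index:
  k=0: S(0,+0) = 23.8600
  k=1: S(1,-1) = 16.3223; S(1,+0) = 23.8600; S(1,+1) = 34.8786
  k=2: S(2,-2) = 11.1659; S(2,-1) = 16.3223; S(2,+0) = 23.8600; S(2,+1) = 34.8786; S(2,+2) = 50.9857
Terminal payoffs V(N, j) = max(K - S_T, 0):
  V(2,-2) = 10.914132; V(2,-1) = 5.757696; V(2,+0) = 0.000000; V(2,+1) = 0.000000; V(2,+2) = 0.000000
Backward induction: V(k, j) = exp(-r*dt) * [p_u * V(k+1, j+1) + p_m * V(k+1, j) + p_d * V(k+1, j-1)]
  V(1,-1) = exp(-r*dt) * [p_u*0.000000 + p_m*5.757696 + p_d*10.914132] = 5.710978
  V(1,+0) = exp(-r*dt) * [p_u*0.000000 + p_m*0.000000 + p_d*5.757696] = 1.016985
  V(1,+1) = exp(-r*dt) * [p_u*0.000000 + p_m*0.000000 + p_d*0.000000] = 0.000000
  V(0,+0) = exp(-r*dt) * [p_u*0.000000 + p_m*1.016985 + p_d*5.710978] = 1.676964


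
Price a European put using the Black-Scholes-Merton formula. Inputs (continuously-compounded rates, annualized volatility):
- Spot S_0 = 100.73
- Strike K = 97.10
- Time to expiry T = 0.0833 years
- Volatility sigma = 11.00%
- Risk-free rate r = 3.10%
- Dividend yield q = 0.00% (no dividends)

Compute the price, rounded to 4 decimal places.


d1 = (ln(S/K) + (r - q + 0.5*sigma^2) * T) / (sigma * sqrt(T)) = 1.25326535
d2 = d1 - sigma * sqrt(T) = 1.22151744
exp(-rT) = 0.99742103; exp(-qT) = 1.00000000
P = K * exp(-rT) * N(-d2) - S_0 * exp(-qT) * N(-d1)
N(-d1) = 0.10505458; N(-d2) = 0.11094508
P = 97.1000 * 0.99742103 * 0.11094508 - 100.7300 * 1.00000000 * 0.10505458 = 0.1628

Answer: Price = 0.1628


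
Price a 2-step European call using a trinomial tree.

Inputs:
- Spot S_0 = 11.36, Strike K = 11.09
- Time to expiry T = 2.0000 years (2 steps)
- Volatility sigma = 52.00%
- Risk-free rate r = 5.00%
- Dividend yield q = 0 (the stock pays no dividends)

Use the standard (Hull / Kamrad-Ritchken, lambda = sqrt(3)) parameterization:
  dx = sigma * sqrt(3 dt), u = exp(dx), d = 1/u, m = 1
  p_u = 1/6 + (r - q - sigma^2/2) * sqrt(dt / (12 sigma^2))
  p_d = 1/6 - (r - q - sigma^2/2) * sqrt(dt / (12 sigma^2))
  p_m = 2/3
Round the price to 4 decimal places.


Answer: Price = V(0,0) = 3.2947

Derivation:
dt = T/N = 1.000000; dx = sigma*sqrt(3*dt) = 0.900666
u = exp(dx) = 2.461243; d = 1/u = 0.406299
p_u = 0.119368, p_m = 0.666667, p_d = 0.213965
Discount per step: exp(-r*dt) = 0.951229
Stock lattice S(k, j) with j the centered position index:
  k=0: S(0,+0) = 11.3600
  k=1: S(1,-1) = 4.6156; S(1,+0) = 11.3600; S(1,+1) = 27.9597
  k=2: S(2,-2) = 1.8753; S(2,-1) = 4.6156; S(2,+0) = 11.3600; S(2,+1) = 27.9597; S(2,+2) = 68.8157
Terminal payoffs V(N, j) = max(S_T - K, 0):
  V(2,-2) = 0.000000; V(2,-1) = 0.000000; V(2,+0) = 0.270000; V(2,+1) = 16.869718; V(2,+2) = 57.725654
Backward induction: V(k, j) = exp(-r*dt) * [p_u * V(k+1, j+1) + p_m * V(k+1, j) + p_d * V(k+1, j-1)]
  V(1,-1) = exp(-r*dt) * [p_u*0.270000 + p_m*0.000000 + p_d*0.000000] = 0.030658
  V(1,+0) = exp(-r*dt) * [p_u*16.869718 + p_m*0.270000 + p_d*0.000000] = 2.086722
  V(1,+1) = exp(-r*dt) * [p_u*57.725654 + p_m*16.869718 + p_d*0.270000] = 17.307492
  V(0,+0) = exp(-r*dt) * [p_u*17.307492 + p_m*2.086722 + p_d*0.030658] = 3.294749


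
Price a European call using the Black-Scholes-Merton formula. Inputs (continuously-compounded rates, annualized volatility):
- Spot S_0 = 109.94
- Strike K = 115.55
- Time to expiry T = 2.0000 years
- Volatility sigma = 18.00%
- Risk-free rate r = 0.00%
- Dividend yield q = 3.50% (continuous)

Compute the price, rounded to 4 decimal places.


Answer: Price = 5.7131

Derivation:
d1 = (ln(S/K) + (r - q + 0.5*sigma^2) * T) / (sigma * sqrt(T)) = -0.34321617
d2 = d1 - sigma * sqrt(T) = -0.59777462
exp(-rT) = 1.00000000; exp(-qT) = 0.93239382
C = S_0 * exp(-qT) * N(d1) - K * exp(-rT) * N(d2)
N(d1) = 0.36571792; N(d2) = 0.27499517
C = 109.9400 * 0.93239382 * 0.36571792 - 115.5500 * 1.00000000 * 0.27499517 = 5.7131


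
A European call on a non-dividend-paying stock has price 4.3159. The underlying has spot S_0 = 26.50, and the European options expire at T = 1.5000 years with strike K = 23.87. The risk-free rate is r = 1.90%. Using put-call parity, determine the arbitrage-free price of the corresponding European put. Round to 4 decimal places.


Put-call parity: C - P = S_0 * exp(-qT) - K * exp(-rT).
S_0 * exp(-qT) = 26.5000 * 1.00000000 = 26.50000000
K * exp(-rT) = 23.8700 * 0.97190229 = 23.19930776
P = C - S*exp(-qT) + K*exp(-rT)
P = 4.3159 - 26.50000000 + 23.19930776 = 1.0152

Answer: Put price = 1.0152


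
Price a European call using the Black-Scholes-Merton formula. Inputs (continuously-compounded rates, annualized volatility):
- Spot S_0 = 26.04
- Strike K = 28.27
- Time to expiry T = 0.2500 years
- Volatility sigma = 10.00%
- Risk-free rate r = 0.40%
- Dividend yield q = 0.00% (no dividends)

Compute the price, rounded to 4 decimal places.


d1 = (ln(S/K) + (r - q + 0.5*sigma^2) * T) / (sigma * sqrt(T)) = -1.59834709
d2 = d1 - sigma * sqrt(T) = -1.64834709
exp(-rT) = 0.99900050; exp(-qT) = 1.00000000
C = S_0 * exp(-qT) * N(d1) - K * exp(-rT) * N(d2)
N(d1) = 0.05498288; N(d2) = 0.04964073
C = 26.0400 * 1.00000000 * 0.05498288 - 28.2700 * 0.99900050 * 0.04964073 = 0.0298

Answer: Price = 0.0298


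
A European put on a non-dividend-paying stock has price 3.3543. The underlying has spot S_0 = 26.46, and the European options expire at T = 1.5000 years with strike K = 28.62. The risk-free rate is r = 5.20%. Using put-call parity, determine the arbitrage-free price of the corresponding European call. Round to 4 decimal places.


Answer: Call price = 3.3418

Derivation:
Put-call parity: C - P = S_0 * exp(-qT) - K * exp(-rT).
S_0 * exp(-qT) = 26.4600 * 1.00000000 = 26.46000000
K * exp(-rT) = 28.6200 * 0.92496443 = 26.47248189
C = P + S*exp(-qT) - K*exp(-rT)
C = 3.3543 + 26.46000000 - 26.47248189 = 3.3418


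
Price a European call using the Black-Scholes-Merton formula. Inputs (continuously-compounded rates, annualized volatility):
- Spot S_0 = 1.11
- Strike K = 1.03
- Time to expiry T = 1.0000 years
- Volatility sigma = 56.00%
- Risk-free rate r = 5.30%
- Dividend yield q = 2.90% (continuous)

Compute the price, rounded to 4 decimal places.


d1 = (ln(S/K) + (r - q + 0.5*sigma^2) * T) / (sigma * sqrt(T)) = 0.45643074
d2 = d1 - sigma * sqrt(T) = -0.10356926
exp(-rT) = 0.94838001; exp(-qT) = 0.97141646
C = S_0 * exp(-qT) * N(d1) - K * exp(-rT) * N(d2)
N(d1) = 0.67595987; N(d2) = 0.45875559
C = 1.1100 * 0.97141646 * 0.67595987 - 1.0300 * 0.94838001 * 0.45875559 = 0.2807

Answer: Price = 0.2807


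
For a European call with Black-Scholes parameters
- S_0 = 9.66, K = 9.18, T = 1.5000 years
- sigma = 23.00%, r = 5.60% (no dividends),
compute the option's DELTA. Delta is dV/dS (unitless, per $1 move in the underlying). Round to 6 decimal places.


d1 = 0.6199745286; d2 = 0.3382832082
phi(d1) = 0.3291891593; exp(-qT) = 1.0000000000; exp(-rT) = 0.9194312561
N(d1) = 0.7323627217
Delta = exp(-qT) * N(d1) = 1.0000000000 * 0.7323627217 = 0.732363

Answer: Delta = 0.732363
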